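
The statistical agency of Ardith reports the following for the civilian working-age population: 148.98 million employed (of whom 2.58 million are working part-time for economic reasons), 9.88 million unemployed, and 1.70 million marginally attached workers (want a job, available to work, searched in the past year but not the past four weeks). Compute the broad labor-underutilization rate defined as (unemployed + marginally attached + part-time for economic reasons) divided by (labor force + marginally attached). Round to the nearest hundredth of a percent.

Broad underutilization rate ≈ 8.82%.

Labor force = 148.98 + 9.88 = 158.86 million.
Numerator = 9.88 + 1.70 + 2.58 = 14.16 million.
Denominator = 158.86 + 1.70 = 160.56 million.
Broad rate = 14.16 / 160.56 = 8.82%.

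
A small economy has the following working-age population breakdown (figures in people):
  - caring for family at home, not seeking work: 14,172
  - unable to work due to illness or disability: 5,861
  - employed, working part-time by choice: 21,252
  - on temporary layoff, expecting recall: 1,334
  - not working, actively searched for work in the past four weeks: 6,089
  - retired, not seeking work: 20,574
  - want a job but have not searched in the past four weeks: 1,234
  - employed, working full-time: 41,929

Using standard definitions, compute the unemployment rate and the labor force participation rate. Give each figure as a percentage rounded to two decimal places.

Employed = 21,252 + 41,929 = 63,181.
Unemployed = 1,334 + 6,089 = 7,423 (jobless and actively searching, or on temporary layoff).
Labor force = 63,181 + 7,423 = 70,604.
Not in labor force = 14,172 + 5,861 + 20,574 + 1,234 = 41,841 (those not working and not actively searching are outside the labor force — including those who want a job but have given up searching).
Civilian working-age population = 70,604 + 41,841 = 112,445.
Unemployment rate = 7,423 / 70,604 = 10.51%.
Labor force participation rate = 70,604 / 112,445 = 62.79%.

Unemployment rate ≈ 10.51%; labor force participation rate ≈ 62.79%.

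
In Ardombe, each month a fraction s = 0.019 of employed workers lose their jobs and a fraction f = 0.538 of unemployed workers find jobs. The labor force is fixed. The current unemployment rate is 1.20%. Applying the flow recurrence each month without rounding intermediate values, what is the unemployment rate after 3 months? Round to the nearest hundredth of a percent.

Unemployment rate after three months ≈ 3.22%.

With a fixed labor force, u_{t+1} = u_t + s·(1−u_t) − f·u_t = u_t·(1−s−f) + s.
Here 1−s−f = 0.443 and s = 0.019.
u_1 = 0.012000 × 0.443 + 0.019 = 0.024316.
u_2 = 0.024316 × 0.443 + 0.019 = 0.029772.
u_3 = 0.029772 × 0.443 + 0.019 = 0.032189.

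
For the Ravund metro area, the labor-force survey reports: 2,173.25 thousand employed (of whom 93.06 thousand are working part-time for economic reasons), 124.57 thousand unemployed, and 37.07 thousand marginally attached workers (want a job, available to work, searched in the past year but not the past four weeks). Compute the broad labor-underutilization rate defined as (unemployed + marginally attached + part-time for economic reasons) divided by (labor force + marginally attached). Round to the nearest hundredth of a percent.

Broad underutilization rate ≈ 10.91%.

Labor force = 2,173.25 + 124.57 = 2,297.82 thousand.
Numerator = 124.57 + 37.07 + 93.06 = 254.70 thousand.
Denominator = 2,297.82 + 37.07 = 2,334.89 thousand.
Broad rate = 254.70 / 2,334.89 = 10.91%.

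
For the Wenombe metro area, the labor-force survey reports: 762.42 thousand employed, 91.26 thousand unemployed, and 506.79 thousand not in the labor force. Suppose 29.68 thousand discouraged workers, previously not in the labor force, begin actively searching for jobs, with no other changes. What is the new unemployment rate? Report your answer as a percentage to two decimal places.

Initially, labor force = 762.42 + 91.26 = 853.68 thousand, so u = 91.26/853.68 = 10.69%.
After the change, unemployed and labor force both rise by 29.68 → E = 762.42, U = 120.94, labor force = 883.36 thousand.
New unemployment rate = 120.94 / 883.36 = 13.69%.

New unemployment rate ≈ 13.69%.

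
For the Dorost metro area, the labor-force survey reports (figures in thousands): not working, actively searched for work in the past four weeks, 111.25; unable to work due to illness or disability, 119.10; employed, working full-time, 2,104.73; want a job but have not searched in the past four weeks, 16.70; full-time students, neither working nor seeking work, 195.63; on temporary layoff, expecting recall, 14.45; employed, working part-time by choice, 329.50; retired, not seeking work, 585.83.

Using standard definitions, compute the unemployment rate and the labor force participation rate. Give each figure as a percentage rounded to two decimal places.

Unemployment rate ≈ 4.91%; labor force participation rate ≈ 73.62%.

Employed = 2,104.73 + 329.50 = 2,434.23 thousand.
Unemployed = 111.25 + 14.45 = 125.70 thousand (jobless and actively searching, or on temporary layoff).
Labor force = 2,434.23 + 125.70 = 2,559.93 thousand.
Not in labor force = 119.10 + 16.70 + 195.63 + 585.83 = 917.26 thousand (those not working and not actively searching are outside the labor force — including those who want a job but have given up searching).
Civilian working-age population = 2,559.93 + 917.26 = 3,477.19 thousand.
Unemployment rate = 125.70 / 2,559.93 = 4.91%.
Labor force participation rate = 2,559.93 / 3,477.19 = 73.62%.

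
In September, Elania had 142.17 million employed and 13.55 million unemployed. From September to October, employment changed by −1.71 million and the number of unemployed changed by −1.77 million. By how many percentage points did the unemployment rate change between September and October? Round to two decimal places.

September: labor force = 142.17 + 13.55 = 155.72; u = 13.55/155.72 = 8.70%.
October: labor force = 140.46 + 11.78 = 152.24; u = 11.78/152.24 = 7.74%.
Change = 7.74% − 8.70% = −0.96 pp.

The unemployment rate changed by −0.96 percentage points.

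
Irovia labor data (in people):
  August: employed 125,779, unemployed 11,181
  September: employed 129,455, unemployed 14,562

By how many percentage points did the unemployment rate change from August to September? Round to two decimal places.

August: labor force = 125,779 + 11,181 = 136,960; u = 11,181/136,960 = 8.16%.
September: labor force = 129,455 + 14,562 = 144,017; u = 14,562/144,017 = 10.11%.
Change = 10.11% − 8.16% = +1.95 pp.

The unemployment rate changed by +1.95 percentage points.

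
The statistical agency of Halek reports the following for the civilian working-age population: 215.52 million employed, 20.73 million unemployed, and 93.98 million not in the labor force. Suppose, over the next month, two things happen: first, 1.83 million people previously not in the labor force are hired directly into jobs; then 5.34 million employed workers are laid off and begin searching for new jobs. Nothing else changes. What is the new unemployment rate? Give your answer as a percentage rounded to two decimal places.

Initially, labor force = 215.52 + 20.73 = 236.25 million, so u = 20.73/236.25 = 8.77%.
After the first change, employed and labor force both rise by 1.83; unemployed unchanged → E = 217.35, U = 20.73, labor force = 238.08 million.
After the second change, employed falls and unemployed rises by 5.34; labor force unchanged → E = 212.01, U = 26.07, labor force = 238.08 million.
New unemployment rate = 26.07 / 238.08 = 10.95%.

New unemployment rate ≈ 10.95%.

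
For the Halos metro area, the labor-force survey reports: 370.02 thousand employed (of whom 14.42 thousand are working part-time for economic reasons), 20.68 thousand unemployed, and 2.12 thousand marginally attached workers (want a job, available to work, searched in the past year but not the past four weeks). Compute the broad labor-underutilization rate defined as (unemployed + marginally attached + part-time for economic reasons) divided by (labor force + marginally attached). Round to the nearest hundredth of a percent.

Broad underutilization rate ≈ 9.48%.

Labor force = 370.02 + 20.68 = 390.70 thousand.
Numerator = 20.68 + 2.12 + 14.42 = 37.22 thousand.
Denominator = 390.70 + 2.12 = 392.82 thousand.
Broad rate = 37.22 / 392.82 = 9.48%.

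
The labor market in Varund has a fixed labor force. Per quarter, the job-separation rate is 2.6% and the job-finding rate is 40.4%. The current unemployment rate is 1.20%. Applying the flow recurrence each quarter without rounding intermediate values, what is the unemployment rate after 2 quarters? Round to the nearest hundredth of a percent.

Unemployment rate after two quarters ≈ 4.47%.

With a fixed labor force, u_{t+1} = u_t + s·(1−u_t) − f·u_t = u_t·(1−s−f) + s.
Here 1−s−f = 0.570 and s = 0.026.
u_1 = 0.012000 × 0.570 + 0.026 = 0.032840.
u_2 = 0.032840 × 0.570 + 0.026 = 0.044719.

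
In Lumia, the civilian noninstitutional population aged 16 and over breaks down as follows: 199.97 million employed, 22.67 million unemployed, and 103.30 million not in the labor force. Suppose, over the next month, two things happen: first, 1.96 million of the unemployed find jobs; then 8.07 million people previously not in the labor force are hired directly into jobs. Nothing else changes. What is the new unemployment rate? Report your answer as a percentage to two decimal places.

New unemployment rate ≈ 8.98%.

Initially, labor force = 199.97 + 22.67 = 222.64 million, so u = 22.67/222.64 = 10.18%.
After the first change, unemployed falls and employed rises by 1.96; labor force unchanged → E = 201.93, U = 20.71, labor force = 222.64 million.
After the second change, employed and labor force both rise by 8.07; unemployed unchanged → E = 210.00, U = 20.71, labor force = 230.71 million.
New unemployment rate = 20.71 / 230.71 = 8.98%.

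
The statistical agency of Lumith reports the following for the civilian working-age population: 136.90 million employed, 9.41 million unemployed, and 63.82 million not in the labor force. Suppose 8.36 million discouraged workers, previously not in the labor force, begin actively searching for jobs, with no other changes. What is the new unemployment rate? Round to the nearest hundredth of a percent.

Initially, labor force = 136.90 + 9.41 = 146.31 million, so u = 9.41/146.31 = 6.43%.
After the change, unemployed and labor force both rise by 8.36 → E = 136.90, U = 17.77, labor force = 154.67 million.
New unemployment rate = 17.77 / 154.67 = 11.49%.

New unemployment rate ≈ 11.49%.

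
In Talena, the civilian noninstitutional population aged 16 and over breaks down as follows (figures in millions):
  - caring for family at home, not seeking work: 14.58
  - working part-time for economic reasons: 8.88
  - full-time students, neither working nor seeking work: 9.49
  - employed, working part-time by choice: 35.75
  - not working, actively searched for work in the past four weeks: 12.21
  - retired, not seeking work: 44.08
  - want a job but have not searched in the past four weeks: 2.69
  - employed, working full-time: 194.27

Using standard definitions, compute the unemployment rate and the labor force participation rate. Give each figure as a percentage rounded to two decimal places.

Employed = 8.88 + 35.75 + 194.27 = 238.90 million (anyone who worked, including part-time for economic reasons, counts as employed).
Unemployed = 12.21 million.
Labor force = 238.90 + 12.21 = 251.11 million.
Not in labor force = 14.58 + 9.49 + 44.08 + 2.69 = 70.84 million (those not working and not actively searching are outside the labor force — including those who want a job but have given up searching).
Civilian working-age population = 251.11 + 70.84 = 321.95 million.
Unemployment rate = 12.21 / 251.11 = 4.86%.
Labor force participation rate = 251.11 / 321.95 = 78.00%.

Unemployment rate ≈ 4.86%; labor force participation rate ≈ 78.00%.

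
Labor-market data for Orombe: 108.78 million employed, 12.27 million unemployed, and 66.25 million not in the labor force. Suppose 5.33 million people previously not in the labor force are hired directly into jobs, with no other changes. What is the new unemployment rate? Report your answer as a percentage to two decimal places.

Initially, labor force = 108.78 + 12.27 = 121.05 million, so u = 12.27/121.05 = 10.14%.
After the change, employed and labor force both rise by 5.33; unemployed unchanged → E = 114.11, U = 12.27, labor force = 126.38 million.
New unemployment rate = 12.27 / 126.38 = 9.71%.

New unemployment rate ≈ 9.71%.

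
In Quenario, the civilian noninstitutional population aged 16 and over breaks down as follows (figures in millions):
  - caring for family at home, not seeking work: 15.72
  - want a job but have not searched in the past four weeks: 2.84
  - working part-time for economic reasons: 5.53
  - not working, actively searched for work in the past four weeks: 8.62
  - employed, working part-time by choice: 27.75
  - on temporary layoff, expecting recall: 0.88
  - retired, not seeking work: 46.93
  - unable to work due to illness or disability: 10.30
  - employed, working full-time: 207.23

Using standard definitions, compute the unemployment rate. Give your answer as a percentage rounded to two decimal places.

Unemployment rate ≈ 3.80%.

Employed = 5.53 + 27.75 + 207.23 = 240.51 million (anyone who worked, including part-time for economic reasons, counts as employed).
Unemployed = 8.62 + 0.88 = 9.50 million (jobless and actively searching, or on temporary layoff).
Labor force = 240.51 + 9.50 = 250.01 million.
Unemployment rate = 9.50 / 250.01 = 3.80%.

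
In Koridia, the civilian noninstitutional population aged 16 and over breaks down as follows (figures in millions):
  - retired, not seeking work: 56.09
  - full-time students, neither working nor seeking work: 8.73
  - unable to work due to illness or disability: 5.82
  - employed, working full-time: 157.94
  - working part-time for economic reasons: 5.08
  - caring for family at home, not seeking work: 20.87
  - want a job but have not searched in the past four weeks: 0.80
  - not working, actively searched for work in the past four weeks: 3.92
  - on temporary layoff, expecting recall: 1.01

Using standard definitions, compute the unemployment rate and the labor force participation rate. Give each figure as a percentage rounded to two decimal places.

Unemployment rate ≈ 2.94%; labor force participation rate ≈ 64.53%.

Employed = 157.94 + 5.08 = 163.02 million (anyone who worked, including part-time for economic reasons, counts as employed).
Unemployed = 3.92 + 1.01 = 4.93 million (jobless and actively searching, or on temporary layoff).
Labor force = 163.02 + 4.93 = 167.95 million.
Not in labor force = 56.09 + 8.73 + 5.82 + 20.87 + 0.80 = 92.31 million (those not working and not actively searching are outside the labor force — including those who want a job but have given up searching).
Civilian working-age population = 167.95 + 92.31 = 260.26 million.
Unemployment rate = 4.93 / 167.95 = 2.94%.
Labor force participation rate = 167.95 / 260.26 = 64.53%.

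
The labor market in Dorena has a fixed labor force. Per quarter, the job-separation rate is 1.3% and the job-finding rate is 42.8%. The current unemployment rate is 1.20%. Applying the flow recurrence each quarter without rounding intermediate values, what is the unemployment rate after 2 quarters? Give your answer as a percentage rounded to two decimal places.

With a fixed labor force, u_{t+1} = u_t + s·(1−u_t) − f·u_t = u_t·(1−s−f) + s.
Here 1−s−f = 0.559 and s = 0.013.
u_1 = 0.012000 × 0.559 + 0.013 = 0.019708.
u_2 = 0.019708 × 0.559 + 0.013 = 0.024017.

Unemployment rate after two quarters ≈ 2.40%.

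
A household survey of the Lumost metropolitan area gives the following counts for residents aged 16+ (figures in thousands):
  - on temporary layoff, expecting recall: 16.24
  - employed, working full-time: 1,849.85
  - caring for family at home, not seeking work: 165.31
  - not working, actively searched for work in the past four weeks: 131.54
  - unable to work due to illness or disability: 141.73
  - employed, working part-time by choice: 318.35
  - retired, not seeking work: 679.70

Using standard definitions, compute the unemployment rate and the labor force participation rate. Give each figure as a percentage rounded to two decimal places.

Unemployment rate ≈ 6.38%; labor force participation rate ≈ 70.12%.

Employed = 1,849.85 + 318.35 = 2,168.20 thousand.
Unemployed = 16.24 + 131.54 = 147.78 thousand (jobless and actively searching, or on temporary layoff).
Labor force = 2,168.20 + 147.78 = 2,315.98 thousand.
Not in labor force = 165.31 + 141.73 + 679.70 = 986.74 thousand (those not working and not actively searching are outside the labor force).
Civilian working-age population = 2,315.98 + 986.74 = 3,302.72 thousand.
Unemployment rate = 147.78 / 2,315.98 = 6.38%.
Labor force participation rate = 2,315.98 / 3,302.72 = 70.12%.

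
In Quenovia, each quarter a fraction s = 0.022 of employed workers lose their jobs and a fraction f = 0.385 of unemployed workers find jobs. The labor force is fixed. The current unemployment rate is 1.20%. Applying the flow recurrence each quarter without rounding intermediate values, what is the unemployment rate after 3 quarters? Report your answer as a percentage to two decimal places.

Unemployment rate after three quarters ≈ 4.53%.

With a fixed labor force, u_{t+1} = u_t + s·(1−u_t) − f·u_t = u_t·(1−s−f) + s.
Here 1−s−f = 0.593 and s = 0.022.
u_1 = 0.012000 × 0.593 + 0.022 = 0.029116.
u_2 = 0.029116 × 0.593 + 0.022 = 0.039266.
u_3 = 0.039266 × 0.593 + 0.022 = 0.045285.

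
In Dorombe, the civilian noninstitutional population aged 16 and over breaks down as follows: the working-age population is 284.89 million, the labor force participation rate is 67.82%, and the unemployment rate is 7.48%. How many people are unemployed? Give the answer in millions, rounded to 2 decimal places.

About 14.45 million are unemployed.

Labor force = 0.6782 × 284.89 = 193.21 million.
Unemployed = 0.0748 × 193.21 ≈ 14.45 million.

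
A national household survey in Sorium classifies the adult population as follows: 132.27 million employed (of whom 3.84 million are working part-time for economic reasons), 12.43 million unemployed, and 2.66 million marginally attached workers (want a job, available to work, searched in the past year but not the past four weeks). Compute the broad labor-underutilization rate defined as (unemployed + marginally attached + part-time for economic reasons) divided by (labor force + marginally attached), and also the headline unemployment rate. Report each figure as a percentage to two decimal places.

Broad underutilization rate ≈ 12.85%; headline unemployment rate ≈ 8.59%.

Labor force = 132.27 + 12.43 = 144.70 million.
Numerator = 12.43 + 2.66 + 3.84 = 18.93 million.
Denominator = 144.70 + 2.66 = 147.36 million.
Broad rate = 18.93 / 147.36 = 12.85%.
Headline unemployment rate = 12.43 / 144.70 = 8.59%.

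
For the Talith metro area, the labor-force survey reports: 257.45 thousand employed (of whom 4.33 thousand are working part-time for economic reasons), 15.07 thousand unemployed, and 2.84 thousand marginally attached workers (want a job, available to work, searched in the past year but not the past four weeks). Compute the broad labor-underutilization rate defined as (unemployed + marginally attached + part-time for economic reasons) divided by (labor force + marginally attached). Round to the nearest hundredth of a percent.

Broad underutilization rate ≈ 8.08%.

Labor force = 257.45 + 15.07 = 272.52 thousand.
Numerator = 15.07 + 2.84 + 4.33 = 22.24 thousand.
Denominator = 272.52 + 2.84 = 275.36 thousand.
Broad rate = 22.24 / 275.36 = 8.08%.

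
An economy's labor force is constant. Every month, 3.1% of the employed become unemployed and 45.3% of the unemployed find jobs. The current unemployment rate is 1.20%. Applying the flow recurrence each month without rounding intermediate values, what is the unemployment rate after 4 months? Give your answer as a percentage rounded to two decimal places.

Unemployment rate after four months ≈ 6.04%.

With a fixed labor force, u_{t+1} = u_t + s·(1−u_t) − f·u_t = u_t·(1−s−f) + s.
Here 1−s−f = 0.516 and s = 0.031.
u_1 = 0.012000 × 0.516 + 0.031 = 0.037192.
u_2 = 0.037192 × 0.516 + 0.031 = 0.050191.
u_3 = 0.050191 × 0.516 + 0.031 = 0.056899.
u_4 = 0.056899 × 0.516 + 0.031 = 0.060360.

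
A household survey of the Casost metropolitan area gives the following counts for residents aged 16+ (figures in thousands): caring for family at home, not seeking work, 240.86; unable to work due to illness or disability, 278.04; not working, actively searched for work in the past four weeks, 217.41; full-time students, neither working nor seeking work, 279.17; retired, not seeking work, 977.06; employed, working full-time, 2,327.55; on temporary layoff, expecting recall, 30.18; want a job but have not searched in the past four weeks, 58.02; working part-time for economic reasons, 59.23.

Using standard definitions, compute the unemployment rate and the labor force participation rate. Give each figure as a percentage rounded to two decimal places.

Employed = 2,327.55 + 59.23 = 2,386.78 thousand (anyone who worked, including part-time for economic reasons, counts as employed).
Unemployed = 217.41 + 30.18 = 247.59 thousand (jobless and actively searching, or on temporary layoff).
Labor force = 2,386.78 + 247.59 = 2,634.37 thousand.
Not in labor force = 240.86 + 278.04 + 279.17 + 977.06 + 58.02 = 1,833.15 thousand (those not working and not actively searching are outside the labor force — including those who want a job but have given up searching).
Civilian working-age population = 2,634.37 + 1,833.15 = 4,467.52 thousand.
Unemployment rate = 247.59 / 2,634.37 = 9.40%.
Labor force participation rate = 2,634.37 / 4,467.52 = 58.97%.

Unemployment rate ≈ 9.40%; labor force participation rate ≈ 58.97%.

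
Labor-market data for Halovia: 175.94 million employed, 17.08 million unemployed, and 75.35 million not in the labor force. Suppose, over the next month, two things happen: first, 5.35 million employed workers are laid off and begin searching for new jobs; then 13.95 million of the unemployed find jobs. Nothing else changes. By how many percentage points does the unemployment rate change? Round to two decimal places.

The unemployment rate changes by −4.46 percentage points.

Initially, labor force = 175.94 + 17.08 = 193.02 million, so u = 17.08/193.02 = 8.85%.
After the first change, employed falls and unemployed rises by 5.35; labor force unchanged → E = 170.59, U = 22.43, labor force = 193.02 million.
After the second change, unemployed falls and employed rises by 13.95; labor force unchanged → E = 184.54, U = 8.48, labor force = 193.02 million.
New unemployment rate = 8.48 / 193.02 = 4.39%.
Change = 4.39% − 8.85% = −4.46 percentage points.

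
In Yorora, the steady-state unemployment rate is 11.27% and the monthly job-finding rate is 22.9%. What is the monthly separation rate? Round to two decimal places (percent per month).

From u* = s/(s+f): s = u·f/(1−u).
s = 0.1127 × 22.9 / (1 − 0.1127) = 2.5808 / 0.8873 ≈ 2.91% per month.

Separation rate ≈ 2.91% per month.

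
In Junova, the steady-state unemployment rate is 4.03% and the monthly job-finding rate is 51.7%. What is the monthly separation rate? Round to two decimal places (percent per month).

Separation rate ≈ 2.17% per month.

From u* = s/(s+f): s = u·f/(1−u).
s = 0.0403 × 51.7 / (1 − 0.0403) = 2.0835 / 0.9597 ≈ 2.17% per month.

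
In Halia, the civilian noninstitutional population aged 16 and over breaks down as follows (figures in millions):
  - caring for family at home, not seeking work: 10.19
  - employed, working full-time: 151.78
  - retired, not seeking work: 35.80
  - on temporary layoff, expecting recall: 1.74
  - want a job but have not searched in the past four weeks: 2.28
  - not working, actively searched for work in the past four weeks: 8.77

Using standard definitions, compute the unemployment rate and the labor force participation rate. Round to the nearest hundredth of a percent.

Employed = 151.78 million.
Unemployed = 1.74 + 8.77 = 10.51 million (jobless and actively searching, or on temporary layoff).
Labor force = 151.78 + 10.51 = 162.29 million.
Not in labor force = 10.19 + 35.80 + 2.28 = 48.27 million (those not working and not actively searching are outside the labor force — including those who want a job but have given up searching).
Civilian working-age population = 162.29 + 48.27 = 210.56 million.
Unemployment rate = 10.51 / 162.29 = 6.48%.
Labor force participation rate = 162.29 / 210.56 = 77.08%.

Unemployment rate ≈ 6.48%; labor force participation rate ≈ 77.08%.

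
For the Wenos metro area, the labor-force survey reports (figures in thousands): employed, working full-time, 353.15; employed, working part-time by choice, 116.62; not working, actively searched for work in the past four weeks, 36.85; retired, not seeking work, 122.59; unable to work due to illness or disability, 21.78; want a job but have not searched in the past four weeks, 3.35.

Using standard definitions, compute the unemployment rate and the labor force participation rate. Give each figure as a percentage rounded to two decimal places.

Employed = 353.15 + 116.62 = 469.77 thousand.
Unemployed = 36.85 thousand.
Labor force = 469.77 + 36.85 = 506.62 thousand.
Not in labor force = 122.59 + 21.78 + 3.35 = 147.72 thousand (those not working and not actively searching are outside the labor force — including those who want a job but have given up searching).
Civilian working-age population = 506.62 + 147.72 = 654.34 thousand.
Unemployment rate = 36.85 / 506.62 = 7.27%.
Labor force participation rate = 506.62 / 654.34 = 77.42%.

Unemployment rate ≈ 7.27%; labor force participation rate ≈ 77.42%.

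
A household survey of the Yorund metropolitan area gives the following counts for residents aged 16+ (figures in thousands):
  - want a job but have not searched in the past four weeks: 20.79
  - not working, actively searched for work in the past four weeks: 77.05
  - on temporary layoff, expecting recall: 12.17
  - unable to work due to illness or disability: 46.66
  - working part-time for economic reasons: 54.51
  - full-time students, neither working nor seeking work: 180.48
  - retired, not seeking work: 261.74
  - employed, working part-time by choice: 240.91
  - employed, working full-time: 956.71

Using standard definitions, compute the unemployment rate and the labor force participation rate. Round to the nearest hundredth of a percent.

Employed = 54.51 + 240.91 + 956.71 = 1,252.13 thousand (anyone who worked, including part-time for economic reasons, counts as employed).
Unemployed = 77.05 + 12.17 = 89.22 thousand (jobless and actively searching, or on temporary layoff).
Labor force = 1,252.13 + 89.22 = 1,341.35 thousand.
Not in labor force = 20.79 + 46.66 + 180.48 + 261.74 = 509.67 thousand (those not working and not actively searching are outside the labor force — including those who want a job but have given up searching).
Civilian working-age population = 1,341.35 + 509.67 = 1,851.02 thousand.
Unemployment rate = 89.22 / 1,341.35 = 6.65%.
Labor force participation rate = 1,341.35 / 1,851.02 = 72.47%.

Unemployment rate ≈ 6.65%; labor force participation rate ≈ 72.47%.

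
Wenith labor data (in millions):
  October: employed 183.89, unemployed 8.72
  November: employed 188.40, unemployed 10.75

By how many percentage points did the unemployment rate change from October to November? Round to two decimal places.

October: labor force = 183.89 + 8.72 = 192.61; u = 8.72/192.61 = 4.53%.
November: labor force = 188.40 + 10.75 = 199.15; u = 10.75/199.15 = 5.40%.
Change = 5.40% − 4.53% = +0.87 pp.

The unemployment rate changed by +0.87 percentage points.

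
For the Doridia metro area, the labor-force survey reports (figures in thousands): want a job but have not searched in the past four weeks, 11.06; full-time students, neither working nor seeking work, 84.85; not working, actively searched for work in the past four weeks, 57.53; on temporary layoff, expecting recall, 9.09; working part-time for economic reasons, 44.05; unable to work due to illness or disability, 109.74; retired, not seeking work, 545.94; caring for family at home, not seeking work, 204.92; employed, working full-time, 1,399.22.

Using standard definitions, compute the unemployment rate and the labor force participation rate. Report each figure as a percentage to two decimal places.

Employed = 44.05 + 1,399.22 = 1,443.27 thousand (anyone who worked, including part-time for economic reasons, counts as employed).
Unemployed = 57.53 + 9.09 = 66.62 thousand (jobless and actively searching, or on temporary layoff).
Labor force = 1,443.27 + 66.62 = 1,509.89 thousand.
Not in labor force = 11.06 + 84.85 + 109.74 + 545.94 + 204.92 = 956.51 thousand (those not working and not actively searching are outside the labor force — including those who want a job but have given up searching).
Civilian working-age population = 1,509.89 + 956.51 = 2,466.40 thousand.
Unemployment rate = 66.62 / 1,509.89 = 4.41%.
Labor force participation rate = 1,509.89 / 2,466.40 = 61.22%.

Unemployment rate ≈ 4.41%; labor force participation rate ≈ 61.22%.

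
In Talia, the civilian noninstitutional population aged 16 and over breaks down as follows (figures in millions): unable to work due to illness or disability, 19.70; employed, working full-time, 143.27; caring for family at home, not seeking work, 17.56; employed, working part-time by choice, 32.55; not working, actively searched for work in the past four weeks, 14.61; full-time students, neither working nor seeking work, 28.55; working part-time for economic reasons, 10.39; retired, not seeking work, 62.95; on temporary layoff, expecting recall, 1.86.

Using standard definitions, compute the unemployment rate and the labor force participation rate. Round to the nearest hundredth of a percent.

Unemployment rate ≈ 8.13%; labor force participation rate ≈ 61.15%.

Employed = 143.27 + 32.55 + 10.39 = 186.21 million (anyone who worked, including part-time for economic reasons, counts as employed).
Unemployed = 14.61 + 1.86 = 16.47 million (jobless and actively searching, or on temporary layoff).
Labor force = 186.21 + 16.47 = 202.68 million.
Not in labor force = 19.70 + 17.56 + 28.55 + 62.95 = 128.76 million (those not working and not actively searching are outside the labor force).
Civilian working-age population = 202.68 + 128.76 = 331.44 million.
Unemployment rate = 16.47 / 202.68 = 8.13%.
Labor force participation rate = 202.68 / 331.44 = 61.15%.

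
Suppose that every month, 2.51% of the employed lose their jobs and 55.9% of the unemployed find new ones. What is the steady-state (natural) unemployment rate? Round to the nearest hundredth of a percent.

Steady-state unemployment rate ≈ 4.30%.

At steady state the flows balance: s·E = f·U, so U/(E+U) = s/(s+f).
u* = 2.51 / (2.51 + 55.9) = 2.51 / 58.41 = 4.30%.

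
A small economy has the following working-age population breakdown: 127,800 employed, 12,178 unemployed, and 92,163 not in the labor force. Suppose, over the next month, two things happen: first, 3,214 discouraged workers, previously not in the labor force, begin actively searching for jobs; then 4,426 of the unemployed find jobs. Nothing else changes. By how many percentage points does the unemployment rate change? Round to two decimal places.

Initially, labor force = 127,800 + 12,178 = 139,978, so u = 12,178/139,978 = 8.70%.
After the first change, unemployed and labor force both rise by 3,214 → E = 127,800, U = 15,392, labor force = 143,192.
After the second change, unemployed falls and employed rises by 4,426; labor force unchanged → E = 132,226, U = 10,966, labor force = 143,192.
New unemployment rate = 10,966 / 143,192 = 7.66%.
Change = 7.66% − 8.70% = −1.04 percentage points.

The unemployment rate changes by −1.04 percentage points.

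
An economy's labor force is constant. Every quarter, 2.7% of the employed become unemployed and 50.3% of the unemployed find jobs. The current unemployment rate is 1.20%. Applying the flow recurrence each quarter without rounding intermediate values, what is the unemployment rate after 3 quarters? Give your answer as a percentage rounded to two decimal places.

Unemployment rate after three quarters ≈ 4.69%.

With a fixed labor force, u_{t+1} = u_t + s·(1−u_t) − f·u_t = u_t·(1−s−f) + s.
Here 1−s−f = 0.470 and s = 0.027.
u_1 = 0.012000 × 0.470 + 0.027 = 0.032640.
u_2 = 0.032640 × 0.470 + 0.027 = 0.042341.
u_3 = 0.042341 × 0.470 + 0.027 = 0.046900.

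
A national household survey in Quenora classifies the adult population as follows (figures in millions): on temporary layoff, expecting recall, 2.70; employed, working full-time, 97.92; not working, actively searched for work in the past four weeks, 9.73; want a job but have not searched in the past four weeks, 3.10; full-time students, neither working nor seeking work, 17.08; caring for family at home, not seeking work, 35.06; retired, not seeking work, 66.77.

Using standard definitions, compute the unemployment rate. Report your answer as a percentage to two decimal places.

Unemployment rate ≈ 11.26%.

Employed = 97.92 million.
Unemployed = 2.70 + 9.73 = 12.43 million (jobless and actively searching, or on temporary layoff).
Labor force = 97.92 + 12.43 = 110.35 million.
Unemployment rate = 12.43 / 110.35 = 11.26%.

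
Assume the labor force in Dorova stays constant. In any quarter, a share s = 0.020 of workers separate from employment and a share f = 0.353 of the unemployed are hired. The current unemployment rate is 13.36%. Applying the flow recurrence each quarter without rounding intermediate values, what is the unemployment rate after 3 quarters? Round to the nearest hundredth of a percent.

With a fixed labor force, u_{t+1} = u_t + s·(1−u_t) − f·u_t = u_t·(1−s−f) + s.
Here 1−s−f = 0.627 and s = 0.020.
u_1 = 0.133600 × 0.627 + 0.020 = 0.103767.
u_2 = 0.103767 × 0.627 + 0.020 = 0.085062.
u_3 = 0.085062 × 0.627 + 0.020 = 0.073334.

Unemployment rate after three quarters ≈ 7.33%.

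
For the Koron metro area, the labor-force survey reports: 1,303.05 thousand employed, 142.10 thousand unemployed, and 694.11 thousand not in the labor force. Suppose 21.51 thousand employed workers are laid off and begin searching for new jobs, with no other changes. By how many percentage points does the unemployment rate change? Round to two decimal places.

Initially, labor force = 1,303.05 + 142.10 = 1,445.15 thousand, so u = 142.10/1,445.15 = 9.83%.
After the change, employed falls and unemployed rises by 21.51; labor force unchanged → E = 1,281.54, U = 163.61, labor force = 1,445.15 thousand.
New unemployment rate = 163.61 / 1,445.15 = 11.32%.
Change = 11.32% − 9.83% = +1.49 percentage points.

The unemployment rate changes by +1.49 percentage points.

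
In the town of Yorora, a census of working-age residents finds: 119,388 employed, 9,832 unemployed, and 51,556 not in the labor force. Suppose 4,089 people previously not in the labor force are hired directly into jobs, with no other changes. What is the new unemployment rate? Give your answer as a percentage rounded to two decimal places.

Initially, labor force = 119,388 + 9,832 = 129,220, so u = 9,832/129,220 = 7.61%.
After the change, employed and labor force both rise by 4,089; unemployed unchanged → E = 123,477, U = 9,832, labor force = 133,309.
New unemployment rate = 9,832 / 133,309 = 7.38%.

New unemployment rate ≈ 7.38%.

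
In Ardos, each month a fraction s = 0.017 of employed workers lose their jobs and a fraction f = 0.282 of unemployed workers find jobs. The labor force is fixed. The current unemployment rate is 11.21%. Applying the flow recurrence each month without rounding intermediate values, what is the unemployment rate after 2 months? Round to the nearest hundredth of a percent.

Unemployment rate after two months ≈ 8.40%.

With a fixed labor force, u_{t+1} = u_t + s·(1−u_t) − f·u_t = u_t·(1−s−f) + s.
Here 1−s−f = 0.701 and s = 0.017.
u_1 = 0.112100 × 0.701 + 0.017 = 0.095582.
u_2 = 0.095582 × 0.701 + 0.017 = 0.084003.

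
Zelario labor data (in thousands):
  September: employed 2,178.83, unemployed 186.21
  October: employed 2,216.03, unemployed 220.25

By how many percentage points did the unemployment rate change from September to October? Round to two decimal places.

The unemployment rate changed by +1.17 percentage points.

September: labor force = 2,178.83 + 186.21 = 2,365.04; u = 186.21/2,365.04 = 7.87%.
October: labor force = 2,216.03 + 220.25 = 2,436.28; u = 220.25/2,436.28 = 9.04%.
Change = 9.04% − 7.87% = +1.17 pp.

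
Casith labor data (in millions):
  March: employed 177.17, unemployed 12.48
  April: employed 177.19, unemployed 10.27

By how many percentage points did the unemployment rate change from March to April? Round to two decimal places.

The unemployment rate changed by −1.10 percentage points.

March: labor force = 177.17 + 12.48 = 189.65; u = 12.48/189.65 = 6.58%.
April: labor force = 177.19 + 10.27 = 187.46; u = 10.27/187.46 = 5.48%.
Change = 5.48% − 6.58% = −1.10 pp.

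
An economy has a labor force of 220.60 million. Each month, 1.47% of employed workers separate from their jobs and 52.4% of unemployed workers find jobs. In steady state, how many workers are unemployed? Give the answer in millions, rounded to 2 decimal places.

About 6.02 million are unemployed in steady state.

Steady-state unemployment rate u* = s/(s+f) = 1.47/(1.47+52.4) = 0.027288.
Unemployed = u* × labor force = 0.027288 × 220.60 ≈ 6.02 million.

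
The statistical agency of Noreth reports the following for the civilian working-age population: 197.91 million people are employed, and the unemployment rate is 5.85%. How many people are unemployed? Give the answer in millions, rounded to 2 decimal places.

About 12.30 million are unemployed.

Let U be the number unemployed. The labor force is E + U, and U/(E+U) = 0.0585.
So U = 0.0585 × 197.91 / (1 − 0.0585) = 11.5777 / 0.9415 ≈ 12.30 million.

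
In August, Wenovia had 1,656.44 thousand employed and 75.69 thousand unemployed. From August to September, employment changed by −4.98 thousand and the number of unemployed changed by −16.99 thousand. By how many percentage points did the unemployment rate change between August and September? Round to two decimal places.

The unemployment rate changed by −0.94 percentage points.

August: labor force = 1,656.44 + 75.69 = 1,732.13; u = 75.69/1,732.13 = 4.37%.
September: labor force = 1,651.46 + 58.70 = 1,710.16; u = 58.70/1,710.16 = 3.43%.
Change = 3.43% − 4.37% = −0.94 pp.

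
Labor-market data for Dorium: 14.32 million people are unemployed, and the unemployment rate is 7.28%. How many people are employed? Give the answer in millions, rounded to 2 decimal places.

Labor force = U / u = 14.32 / 0.0728 ≈ 196.70 million.
Employed = labor force − unemployed = 196.70 − 14.32 = 182.38 million.

About 182.38 million are employed.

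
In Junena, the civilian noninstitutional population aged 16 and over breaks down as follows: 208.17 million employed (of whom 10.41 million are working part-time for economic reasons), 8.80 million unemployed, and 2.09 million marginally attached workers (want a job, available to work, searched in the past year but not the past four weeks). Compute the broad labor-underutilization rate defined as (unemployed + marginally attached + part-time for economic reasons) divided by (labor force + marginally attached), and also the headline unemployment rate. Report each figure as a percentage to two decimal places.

Labor force = 208.17 + 8.80 = 216.97 million.
Numerator = 8.80 + 2.09 + 10.41 = 21.30 million.
Denominator = 216.97 + 2.09 = 219.06 million.
Broad rate = 21.30 / 219.06 = 9.72%.
Headline unemployment rate = 8.80 / 216.97 = 4.06%.

Broad underutilization rate ≈ 9.72%; headline unemployment rate ≈ 4.06%.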